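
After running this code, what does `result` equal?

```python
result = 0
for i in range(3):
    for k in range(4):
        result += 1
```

Let's trace through this code step by step.

Initialize: result = 0
Entering loop: for i in range(3):

After execution: result = 12
12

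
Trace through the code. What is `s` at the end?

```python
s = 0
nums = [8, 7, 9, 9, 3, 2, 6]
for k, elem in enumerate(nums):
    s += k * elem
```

Let's trace through this code step by step.

Initialize: s = 0
Initialize: nums = [8, 7, 9, 9, 3, 2, 6]
Entering loop: for k, elem in enumerate(nums):

After execution: s = 110
110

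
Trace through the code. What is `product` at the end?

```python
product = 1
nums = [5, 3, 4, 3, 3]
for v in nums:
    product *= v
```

Let's trace through this code step by step.

Initialize: product = 1
Initialize: nums = [5, 3, 4, 3, 3]
Entering loop: for v in nums:

After execution: product = 540
540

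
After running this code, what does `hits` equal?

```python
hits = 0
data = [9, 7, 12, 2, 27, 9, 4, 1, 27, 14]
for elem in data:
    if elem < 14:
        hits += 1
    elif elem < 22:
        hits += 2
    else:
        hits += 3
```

Let's trace through this code step by step.

Initialize: hits = 0
Initialize: data = [9, 7, 12, 2, 27, 9, 4, 1, 27, 14]
Entering loop: for elem in data:

After execution: hits = 15
15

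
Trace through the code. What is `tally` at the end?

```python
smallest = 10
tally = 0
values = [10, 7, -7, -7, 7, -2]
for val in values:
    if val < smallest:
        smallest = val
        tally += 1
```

Let's trace through this code step by step.

Initialize: smallest = 10
Initialize: tally = 0
Initialize: values = [10, 7, -7, -7, 7, -2]
Entering loop: for val in values:

After execution: tally = 2
2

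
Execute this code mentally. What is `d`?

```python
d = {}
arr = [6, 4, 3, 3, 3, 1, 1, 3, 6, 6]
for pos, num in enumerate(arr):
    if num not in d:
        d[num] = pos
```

Let's trace through this code step by step.

Initialize: d = {}
Initialize: arr = [6, 4, 3, 3, 3, 1, 1, 3, 6, 6]
Entering loop: for pos, num in enumerate(arr):

After execution: d = {6: 0, 4: 1, 3: 2, 1: 5}
{6: 0, 4: 1, 3: 2, 1: 5}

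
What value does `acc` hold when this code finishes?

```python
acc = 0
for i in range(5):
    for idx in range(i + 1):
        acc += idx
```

Let's trace through this code step by step.

Initialize: acc = 0
Entering loop: for i in range(5):

After execution: acc = 20
20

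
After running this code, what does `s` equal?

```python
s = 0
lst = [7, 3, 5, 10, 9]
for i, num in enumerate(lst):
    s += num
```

Let's trace through this code step by step.

Initialize: s = 0
Initialize: lst = [7, 3, 5, 10, 9]
Entering loop: for i, num in enumerate(lst):

After execution: s = 34
34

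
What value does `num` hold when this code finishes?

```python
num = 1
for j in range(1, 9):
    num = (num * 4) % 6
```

Let's trace through this code step by step.

Initialize: num = 1
Entering loop: for j in range(1, 9):

After execution: num = 4
4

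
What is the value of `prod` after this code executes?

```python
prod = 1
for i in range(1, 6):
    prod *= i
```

Let's trace through this code step by step.

Initialize: prod = 1
Entering loop: for i in range(1, 6):

After execution: prod = 120
120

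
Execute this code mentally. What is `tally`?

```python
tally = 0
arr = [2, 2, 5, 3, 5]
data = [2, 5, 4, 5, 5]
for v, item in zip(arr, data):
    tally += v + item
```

Let's trace through this code step by step.

Initialize: tally = 0
Initialize: arr = [2, 2, 5, 3, 5]
Initialize: data = [2, 5, 4, 5, 5]
Entering loop: for v, item in zip(arr, data):

After execution: tally = 38
38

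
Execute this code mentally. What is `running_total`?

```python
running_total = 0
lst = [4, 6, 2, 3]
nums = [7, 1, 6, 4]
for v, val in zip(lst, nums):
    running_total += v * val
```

Let's trace through this code step by step.

Initialize: running_total = 0
Initialize: lst = [4, 6, 2, 3]
Initialize: nums = [7, 1, 6, 4]
Entering loop: for v, val in zip(lst, nums):

After execution: running_total = 58
58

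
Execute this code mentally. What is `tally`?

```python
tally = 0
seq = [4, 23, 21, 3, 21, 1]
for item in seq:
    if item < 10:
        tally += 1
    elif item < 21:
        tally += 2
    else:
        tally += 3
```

Let's trace through this code step by step.

Initialize: tally = 0
Initialize: seq = [4, 23, 21, 3, 21, 1]
Entering loop: for item in seq:

After execution: tally = 12
12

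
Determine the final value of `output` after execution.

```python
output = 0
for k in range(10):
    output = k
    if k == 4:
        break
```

Let's trace through this code step by step.

Initialize: output = 0
Entering loop: for k in range(10):

After execution: output = 4
4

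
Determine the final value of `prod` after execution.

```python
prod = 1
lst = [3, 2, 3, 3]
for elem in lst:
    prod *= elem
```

Let's trace through this code step by step.

Initialize: prod = 1
Initialize: lst = [3, 2, 3, 3]
Entering loop: for elem in lst:

After execution: prod = 54
54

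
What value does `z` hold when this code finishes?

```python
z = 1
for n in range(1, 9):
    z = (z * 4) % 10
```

Let's trace through this code step by step.

Initialize: z = 1
Entering loop: for n in range(1, 9):

After execution: z = 6
6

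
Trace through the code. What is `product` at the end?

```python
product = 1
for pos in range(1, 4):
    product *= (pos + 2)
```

Let's trace through this code step by step.

Initialize: product = 1
Entering loop: for pos in range(1, 4):

After execution: product = 60
60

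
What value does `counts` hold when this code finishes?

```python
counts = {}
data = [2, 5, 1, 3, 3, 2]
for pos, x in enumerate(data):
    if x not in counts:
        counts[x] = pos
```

Let's trace through this code step by step.

Initialize: counts = {}
Initialize: data = [2, 5, 1, 3, 3, 2]
Entering loop: for pos, x in enumerate(data):

After execution: counts = {2: 0, 5: 1, 1: 2, 3: 3}
{2: 0, 5: 1, 1: 2, 3: 3}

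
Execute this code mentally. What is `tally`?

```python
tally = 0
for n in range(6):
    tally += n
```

Let's trace through this code step by step.

Initialize: tally = 0
Entering loop: for n in range(6):

After execution: tally = 15
15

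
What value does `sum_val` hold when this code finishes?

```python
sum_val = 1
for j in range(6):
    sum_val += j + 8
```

Let's trace through this code step by step.

Initialize: sum_val = 1
Entering loop: for j in range(6):

After execution: sum_val = 64
64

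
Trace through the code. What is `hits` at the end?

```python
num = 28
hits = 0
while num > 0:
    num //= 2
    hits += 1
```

Let's trace through this code step by step.

Initialize: num = 28
Initialize: hits = 0
Entering loop: while num > 0:

After execution: hits = 5
5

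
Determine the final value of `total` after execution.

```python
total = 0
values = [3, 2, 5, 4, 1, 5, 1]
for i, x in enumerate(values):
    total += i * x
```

Let's trace through this code step by step.

Initialize: total = 0
Initialize: values = [3, 2, 5, 4, 1, 5, 1]
Entering loop: for i, x in enumerate(values):

After execution: total = 59
59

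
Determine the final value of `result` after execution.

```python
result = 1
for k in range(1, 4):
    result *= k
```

Let's trace through this code step by step.

Initialize: result = 1
Entering loop: for k in range(1, 4):

After execution: result = 6
6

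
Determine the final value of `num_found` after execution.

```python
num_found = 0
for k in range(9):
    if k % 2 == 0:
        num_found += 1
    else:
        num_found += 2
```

Let's trace through this code step by step.

Initialize: num_found = 0
Entering loop: for k in range(9):

After execution: num_found = 13
13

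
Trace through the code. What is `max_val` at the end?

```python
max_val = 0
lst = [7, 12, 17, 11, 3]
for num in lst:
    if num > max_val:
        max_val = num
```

Let's trace through this code step by step.

Initialize: max_val = 0
Initialize: lst = [7, 12, 17, 11, 3]
Entering loop: for num in lst:

After execution: max_val = 17
17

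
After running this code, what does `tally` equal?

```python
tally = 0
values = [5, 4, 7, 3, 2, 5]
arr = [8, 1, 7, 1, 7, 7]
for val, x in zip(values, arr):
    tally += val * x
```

Let's trace through this code step by step.

Initialize: tally = 0
Initialize: values = [5, 4, 7, 3, 2, 5]
Initialize: arr = [8, 1, 7, 1, 7, 7]
Entering loop: for val, x in zip(values, arr):

After execution: tally = 145
145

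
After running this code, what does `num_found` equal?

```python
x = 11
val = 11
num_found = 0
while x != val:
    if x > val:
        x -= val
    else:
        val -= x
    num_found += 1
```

Let's trace through this code step by step.

Initialize: x = 11
Initialize: val = 11
Initialize: num_found = 0
Entering loop: while x != val:

After execution: num_found = 0
0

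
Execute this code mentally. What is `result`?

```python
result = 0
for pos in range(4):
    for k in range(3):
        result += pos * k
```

Let's trace through this code step by step.

Initialize: result = 0
Entering loop: for pos in range(4):

After execution: result = 18
18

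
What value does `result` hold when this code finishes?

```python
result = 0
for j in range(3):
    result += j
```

Let's trace through this code step by step.

Initialize: result = 0
Entering loop: for j in range(3):

After execution: result = 3
3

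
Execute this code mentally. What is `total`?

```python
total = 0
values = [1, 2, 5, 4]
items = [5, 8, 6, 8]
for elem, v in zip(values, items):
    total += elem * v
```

Let's trace through this code step by step.

Initialize: total = 0
Initialize: values = [1, 2, 5, 4]
Initialize: items = [5, 8, 6, 8]
Entering loop: for elem, v in zip(values, items):

After execution: total = 83
83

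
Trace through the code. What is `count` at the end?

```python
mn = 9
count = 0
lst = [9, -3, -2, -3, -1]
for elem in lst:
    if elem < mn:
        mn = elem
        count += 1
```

Let's trace through this code step by step.

Initialize: mn = 9
Initialize: count = 0
Initialize: lst = [9, -3, -2, -3, -1]
Entering loop: for elem in lst:

After execution: count = 1
1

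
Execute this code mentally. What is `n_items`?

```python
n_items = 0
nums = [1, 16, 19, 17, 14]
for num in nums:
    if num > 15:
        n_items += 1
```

Let's trace through this code step by step.

Initialize: n_items = 0
Initialize: nums = [1, 16, 19, 17, 14]
Entering loop: for num in nums:

After execution: n_items = 3
3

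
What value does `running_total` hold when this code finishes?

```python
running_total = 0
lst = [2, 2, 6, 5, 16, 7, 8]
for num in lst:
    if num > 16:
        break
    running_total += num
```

Let's trace through this code step by step.

Initialize: running_total = 0
Initialize: lst = [2, 2, 6, 5, 16, 7, 8]
Entering loop: for num in lst:

After execution: running_total = 46
46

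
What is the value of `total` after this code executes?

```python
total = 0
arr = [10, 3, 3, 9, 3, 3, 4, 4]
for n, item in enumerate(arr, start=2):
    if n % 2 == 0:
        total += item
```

Let's trace through this code step by step.

Initialize: total = 0
Initialize: arr = [10, 3, 3, 9, 3, 3, 4, 4]
Entering loop: for n, item in enumerate(arr, start=2):

After execution: total = 20
20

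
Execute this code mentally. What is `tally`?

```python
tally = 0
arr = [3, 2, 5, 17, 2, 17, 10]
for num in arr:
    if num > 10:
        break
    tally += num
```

Let's trace through this code step by step.

Initialize: tally = 0
Initialize: arr = [3, 2, 5, 17, 2, 17, 10]
Entering loop: for num in arr:

After execution: tally = 10
10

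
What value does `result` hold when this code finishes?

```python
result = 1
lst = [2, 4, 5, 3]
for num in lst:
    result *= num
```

Let's trace through this code step by step.

Initialize: result = 1
Initialize: lst = [2, 4, 5, 3]
Entering loop: for num in lst:

After execution: result = 120
120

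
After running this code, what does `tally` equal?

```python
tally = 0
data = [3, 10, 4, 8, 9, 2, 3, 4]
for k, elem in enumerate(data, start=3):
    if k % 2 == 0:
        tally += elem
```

Let's trace through this code step by step.

Initialize: tally = 0
Initialize: data = [3, 10, 4, 8, 9, 2, 3, 4]
Entering loop: for k, elem in enumerate(data, start=3):

After execution: tally = 24
24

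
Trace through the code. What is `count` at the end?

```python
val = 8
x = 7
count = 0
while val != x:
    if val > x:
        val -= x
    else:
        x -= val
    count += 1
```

Let's trace through this code step by step.

Initialize: val = 8
Initialize: x = 7
Initialize: count = 0
Entering loop: while val != x:

After execution: count = 7
7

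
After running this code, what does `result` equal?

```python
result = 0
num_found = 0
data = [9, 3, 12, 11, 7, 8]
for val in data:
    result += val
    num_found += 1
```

Let's trace through this code step by step.

Initialize: result = 0
Initialize: num_found = 0
Initialize: data = [9, 3, 12, 11, 7, 8]
Entering loop: for val in data:

After execution: result = 50
50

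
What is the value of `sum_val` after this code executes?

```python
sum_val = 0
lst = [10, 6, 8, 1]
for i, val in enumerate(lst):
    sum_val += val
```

Let's trace through this code step by step.

Initialize: sum_val = 0
Initialize: lst = [10, 6, 8, 1]
Entering loop: for i, val in enumerate(lst):

After execution: sum_val = 25
25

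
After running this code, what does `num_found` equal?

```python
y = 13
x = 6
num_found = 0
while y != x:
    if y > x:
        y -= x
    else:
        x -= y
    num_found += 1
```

Let's trace through this code step by step.

Initialize: y = 13
Initialize: x = 6
Initialize: num_found = 0
Entering loop: while y != x:

After execution: num_found = 7
7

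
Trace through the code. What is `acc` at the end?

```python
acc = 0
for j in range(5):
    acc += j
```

Let's trace through this code step by step.

Initialize: acc = 0
Entering loop: for j in range(5):

After execution: acc = 10
10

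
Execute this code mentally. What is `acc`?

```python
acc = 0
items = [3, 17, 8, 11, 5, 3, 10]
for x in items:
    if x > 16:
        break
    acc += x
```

Let's trace through this code step by step.

Initialize: acc = 0
Initialize: items = [3, 17, 8, 11, 5, 3, 10]
Entering loop: for x in items:

After execution: acc = 3
3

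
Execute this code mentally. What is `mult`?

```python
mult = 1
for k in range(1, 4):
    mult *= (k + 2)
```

Let's trace through this code step by step.

Initialize: mult = 1
Entering loop: for k in range(1, 4):

After execution: mult = 60
60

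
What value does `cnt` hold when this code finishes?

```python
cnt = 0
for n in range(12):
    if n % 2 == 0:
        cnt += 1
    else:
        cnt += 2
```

Let's trace through this code step by step.

Initialize: cnt = 0
Entering loop: for n in range(12):

After execution: cnt = 18
18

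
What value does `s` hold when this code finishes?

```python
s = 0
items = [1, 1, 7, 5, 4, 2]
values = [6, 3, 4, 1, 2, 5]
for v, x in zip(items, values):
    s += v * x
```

Let's trace through this code step by step.

Initialize: s = 0
Initialize: items = [1, 1, 7, 5, 4, 2]
Initialize: values = [6, 3, 4, 1, 2, 5]
Entering loop: for v, x in zip(items, values):

After execution: s = 60
60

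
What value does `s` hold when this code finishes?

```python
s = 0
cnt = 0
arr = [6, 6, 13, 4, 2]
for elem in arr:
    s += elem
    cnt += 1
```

Let's trace through this code step by step.

Initialize: s = 0
Initialize: cnt = 0
Initialize: arr = [6, 6, 13, 4, 2]
Entering loop: for elem in arr:

After execution: s = 31
31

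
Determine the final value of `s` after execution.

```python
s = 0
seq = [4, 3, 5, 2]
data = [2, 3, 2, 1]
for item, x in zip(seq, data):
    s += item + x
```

Let's trace through this code step by step.

Initialize: s = 0
Initialize: seq = [4, 3, 5, 2]
Initialize: data = [2, 3, 2, 1]
Entering loop: for item, x in zip(seq, data):

After execution: s = 22
22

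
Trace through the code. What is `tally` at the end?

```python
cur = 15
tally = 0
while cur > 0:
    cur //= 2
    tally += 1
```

Let's trace through this code step by step.

Initialize: cur = 15
Initialize: tally = 0
Entering loop: while cur > 0:

After execution: tally = 4
4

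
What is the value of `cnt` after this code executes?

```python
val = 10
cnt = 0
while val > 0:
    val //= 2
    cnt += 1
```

Let's trace through this code step by step.

Initialize: val = 10
Initialize: cnt = 0
Entering loop: while val > 0:

After execution: cnt = 4
4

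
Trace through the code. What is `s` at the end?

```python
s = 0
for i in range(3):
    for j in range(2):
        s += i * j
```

Let's trace through this code step by step.

Initialize: s = 0
Entering loop: for i in range(3):

After execution: s = 3
3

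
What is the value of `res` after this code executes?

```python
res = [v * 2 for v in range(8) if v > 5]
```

Let's trace through this code step by step.

Initialize: res = [v * 2 for v in range(8) if v > 5]

After execution: res = [12, 14]
[12, 14]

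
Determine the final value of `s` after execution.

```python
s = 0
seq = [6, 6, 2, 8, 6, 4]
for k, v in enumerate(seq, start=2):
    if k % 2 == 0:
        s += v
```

Let's trace through this code step by step.

Initialize: s = 0
Initialize: seq = [6, 6, 2, 8, 6, 4]
Entering loop: for k, v in enumerate(seq, start=2):

After execution: s = 14
14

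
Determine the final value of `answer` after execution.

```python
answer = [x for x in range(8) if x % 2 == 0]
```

Let's trace through this code step by step.

Initialize: answer = [x for x in range(8) if x % 2 == 0]

After execution: answer = [0, 2, 4, 6]
[0, 2, 4, 6]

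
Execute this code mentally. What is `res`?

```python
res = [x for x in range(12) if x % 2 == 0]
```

Let's trace through this code step by step.

Initialize: res = [x for x in range(12) if x % 2 == 0]

After execution: res = [0, 2, 4, 6, 8, 10]
[0, 2, 4, 6, 8, 10]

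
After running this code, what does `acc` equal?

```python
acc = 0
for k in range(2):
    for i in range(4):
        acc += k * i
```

Let's trace through this code step by step.

Initialize: acc = 0
Entering loop: for k in range(2):

After execution: acc = 6
6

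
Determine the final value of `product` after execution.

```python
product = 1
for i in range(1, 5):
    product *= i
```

Let's trace through this code step by step.

Initialize: product = 1
Entering loop: for i in range(1, 5):

After execution: product = 24
24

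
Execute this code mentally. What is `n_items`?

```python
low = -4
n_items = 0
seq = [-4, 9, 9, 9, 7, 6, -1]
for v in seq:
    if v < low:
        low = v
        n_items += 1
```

Let's trace through this code step by step.

Initialize: low = -4
Initialize: n_items = 0
Initialize: seq = [-4, 9, 9, 9, 7, 6, -1]
Entering loop: for v in seq:

After execution: n_items = 0
0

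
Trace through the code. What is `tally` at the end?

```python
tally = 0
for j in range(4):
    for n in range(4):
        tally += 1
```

Let's trace through this code step by step.

Initialize: tally = 0
Entering loop: for j in range(4):

After execution: tally = 16
16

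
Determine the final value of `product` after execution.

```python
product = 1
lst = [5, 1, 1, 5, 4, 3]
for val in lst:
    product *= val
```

Let's trace through this code step by step.

Initialize: product = 1
Initialize: lst = [5, 1, 1, 5, 4, 3]
Entering loop: for val in lst:

After execution: product = 300
300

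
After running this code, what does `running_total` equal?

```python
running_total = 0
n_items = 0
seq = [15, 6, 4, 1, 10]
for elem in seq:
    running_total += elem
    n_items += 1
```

Let's trace through this code step by step.

Initialize: running_total = 0
Initialize: n_items = 0
Initialize: seq = [15, 6, 4, 1, 10]
Entering loop: for elem in seq:

After execution: running_total = 36
36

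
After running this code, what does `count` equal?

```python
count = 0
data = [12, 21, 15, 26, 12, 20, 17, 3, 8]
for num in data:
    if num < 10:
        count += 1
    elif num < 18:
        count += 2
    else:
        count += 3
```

Let's trace through this code step by step.

Initialize: count = 0
Initialize: data = [12, 21, 15, 26, 12, 20, 17, 3, 8]
Entering loop: for num in data:

After execution: count = 19
19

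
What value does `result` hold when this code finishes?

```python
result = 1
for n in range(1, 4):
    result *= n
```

Let's trace through this code step by step.

Initialize: result = 1
Entering loop: for n in range(1, 4):

After execution: result = 6
6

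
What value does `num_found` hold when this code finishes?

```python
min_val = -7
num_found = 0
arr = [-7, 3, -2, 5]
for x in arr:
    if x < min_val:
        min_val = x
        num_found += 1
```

Let's trace through this code step by step.

Initialize: min_val = -7
Initialize: num_found = 0
Initialize: arr = [-7, 3, -2, 5]
Entering loop: for x in arr:

After execution: num_found = 0
0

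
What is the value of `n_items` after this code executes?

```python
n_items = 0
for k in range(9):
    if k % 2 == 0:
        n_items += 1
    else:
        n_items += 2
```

Let's trace through this code step by step.

Initialize: n_items = 0
Entering loop: for k in range(9):

After execution: n_items = 13
13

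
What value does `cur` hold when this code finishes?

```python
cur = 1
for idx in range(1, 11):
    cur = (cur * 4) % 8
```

Let's trace through this code step by step.

Initialize: cur = 1
Entering loop: for idx in range(1, 11):

After execution: cur = 0
0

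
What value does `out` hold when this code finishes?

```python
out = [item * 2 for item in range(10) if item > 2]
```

Let's trace through this code step by step.

Initialize: out = [item * 2 for item in range(10) if item > 2]

After execution: out = [6, 8, 10, 12, 14, 16, 18]
[6, 8, 10, 12, 14, 16, 18]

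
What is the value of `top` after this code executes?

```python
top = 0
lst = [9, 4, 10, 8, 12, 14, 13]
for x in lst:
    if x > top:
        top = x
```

Let's trace through this code step by step.

Initialize: top = 0
Initialize: lst = [9, 4, 10, 8, 12, 14, 13]
Entering loop: for x in lst:

After execution: top = 14
14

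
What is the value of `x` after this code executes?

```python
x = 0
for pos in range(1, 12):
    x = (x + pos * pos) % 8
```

Let's trace through this code step by step.

Initialize: x = 0
Entering loop: for pos in range(1, 12):

After execution: x = 2
2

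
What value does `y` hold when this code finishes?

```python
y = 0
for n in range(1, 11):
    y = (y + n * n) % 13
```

Let's trace through this code step by step.

Initialize: y = 0
Entering loop: for n in range(1, 11):

After execution: y = 8
8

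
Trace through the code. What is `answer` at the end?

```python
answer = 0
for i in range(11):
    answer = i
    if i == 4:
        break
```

Let's trace through this code step by step.

Initialize: answer = 0
Entering loop: for i in range(11):

After execution: answer = 4
4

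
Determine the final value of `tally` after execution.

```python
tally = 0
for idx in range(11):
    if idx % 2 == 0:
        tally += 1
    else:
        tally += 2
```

Let's trace through this code step by step.

Initialize: tally = 0
Entering loop: for idx in range(11):

After execution: tally = 16
16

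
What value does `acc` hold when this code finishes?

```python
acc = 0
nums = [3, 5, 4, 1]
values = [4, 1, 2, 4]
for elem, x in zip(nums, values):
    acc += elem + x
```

Let's trace through this code step by step.

Initialize: acc = 0
Initialize: nums = [3, 5, 4, 1]
Initialize: values = [4, 1, 2, 4]
Entering loop: for elem, x in zip(nums, values):

After execution: acc = 24
24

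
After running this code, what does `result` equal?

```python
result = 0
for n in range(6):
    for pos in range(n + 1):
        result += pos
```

Let's trace through this code step by step.

Initialize: result = 0
Entering loop: for n in range(6):

After execution: result = 35
35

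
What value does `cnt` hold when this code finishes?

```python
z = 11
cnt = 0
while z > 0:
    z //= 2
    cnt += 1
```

Let's trace through this code step by step.

Initialize: z = 11
Initialize: cnt = 0
Entering loop: while z > 0:

After execution: cnt = 4
4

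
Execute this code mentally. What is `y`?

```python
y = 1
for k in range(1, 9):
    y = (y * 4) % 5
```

Let's trace through this code step by step.

Initialize: y = 1
Entering loop: for k in range(1, 9):

After execution: y = 1
1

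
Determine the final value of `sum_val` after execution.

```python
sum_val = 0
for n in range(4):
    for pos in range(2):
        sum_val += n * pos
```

Let's trace through this code step by step.

Initialize: sum_val = 0
Entering loop: for n in range(4):

After execution: sum_val = 6
6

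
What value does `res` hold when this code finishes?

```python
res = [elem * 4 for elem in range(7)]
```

Let's trace through this code step by step.

Initialize: res = [elem * 4 for elem in range(7)]

After execution: res = [0, 4, 8, 12, 16, 20, 24]
[0, 4, 8, 12, 16, 20, 24]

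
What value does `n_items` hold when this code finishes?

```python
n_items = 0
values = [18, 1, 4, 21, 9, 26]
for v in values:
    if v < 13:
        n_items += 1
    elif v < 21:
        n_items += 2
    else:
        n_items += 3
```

Let's trace through this code step by step.

Initialize: n_items = 0
Initialize: values = [18, 1, 4, 21, 9, 26]
Entering loop: for v in values:

After execution: n_items = 11
11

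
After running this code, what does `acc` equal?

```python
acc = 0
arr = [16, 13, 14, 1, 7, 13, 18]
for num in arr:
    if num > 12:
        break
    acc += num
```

Let's trace through this code step by step.

Initialize: acc = 0
Initialize: arr = [16, 13, 14, 1, 7, 13, 18]
Entering loop: for num in arr:

After execution: acc = 0
0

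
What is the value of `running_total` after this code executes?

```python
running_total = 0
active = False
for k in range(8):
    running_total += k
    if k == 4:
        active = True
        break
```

Let's trace through this code step by step.

Initialize: running_total = 0
Initialize: active = False
Entering loop: for k in range(8):

After execution: running_total = 10
10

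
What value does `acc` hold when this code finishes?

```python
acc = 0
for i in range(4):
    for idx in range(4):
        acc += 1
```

Let's trace through this code step by step.

Initialize: acc = 0
Entering loop: for i in range(4):

After execution: acc = 16
16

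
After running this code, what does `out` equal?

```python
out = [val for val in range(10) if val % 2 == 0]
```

Let's trace through this code step by step.

Initialize: out = [val for val in range(10) if val % 2 == 0]

After execution: out = [0, 2, 4, 6, 8]
[0, 2, 4, 6, 8]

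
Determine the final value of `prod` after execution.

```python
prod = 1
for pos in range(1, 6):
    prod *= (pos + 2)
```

Let's trace through this code step by step.

Initialize: prod = 1
Entering loop: for pos in range(1, 6):

After execution: prod = 2520
2520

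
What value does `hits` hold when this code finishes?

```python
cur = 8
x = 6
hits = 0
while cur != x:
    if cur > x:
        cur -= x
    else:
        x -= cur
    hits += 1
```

Let's trace through this code step by step.

Initialize: cur = 8
Initialize: x = 6
Initialize: hits = 0
Entering loop: while cur != x:

After execution: hits = 3
3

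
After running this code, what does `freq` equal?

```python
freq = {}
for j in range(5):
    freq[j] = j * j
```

Let's trace through this code step by step.

Initialize: freq = {}
Entering loop: for j in range(5):

After execution: freq = {0: 0, 1: 1, 2: 4, 3: 9, 4: 16}
{0: 0, 1: 1, 2: 4, 3: 9, 4: 16}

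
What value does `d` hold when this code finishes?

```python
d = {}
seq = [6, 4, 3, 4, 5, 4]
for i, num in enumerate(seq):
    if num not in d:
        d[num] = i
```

Let's trace through this code step by step.

Initialize: d = {}
Initialize: seq = [6, 4, 3, 4, 5, 4]
Entering loop: for i, num in enumerate(seq):

After execution: d = {6: 0, 4: 1, 3: 2, 5: 4}
{6: 0, 4: 1, 3: 2, 5: 4}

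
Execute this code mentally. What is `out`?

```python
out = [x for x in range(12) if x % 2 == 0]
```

Let's trace through this code step by step.

Initialize: out = [x for x in range(12) if x % 2 == 0]

After execution: out = [0, 2, 4, 6, 8, 10]
[0, 2, 4, 6, 8, 10]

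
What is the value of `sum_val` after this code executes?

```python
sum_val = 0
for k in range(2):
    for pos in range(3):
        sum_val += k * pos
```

Let's trace through this code step by step.

Initialize: sum_val = 0
Entering loop: for k in range(2):

After execution: sum_val = 3
3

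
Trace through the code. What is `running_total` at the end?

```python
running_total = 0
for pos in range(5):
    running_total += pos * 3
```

Let's trace through this code step by step.

Initialize: running_total = 0
Entering loop: for pos in range(5):

After execution: running_total = 30
30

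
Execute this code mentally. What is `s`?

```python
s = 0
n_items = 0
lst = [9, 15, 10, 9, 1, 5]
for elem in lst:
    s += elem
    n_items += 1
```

Let's trace through this code step by step.

Initialize: s = 0
Initialize: n_items = 0
Initialize: lst = [9, 15, 10, 9, 1, 5]
Entering loop: for elem in lst:

After execution: s = 49
49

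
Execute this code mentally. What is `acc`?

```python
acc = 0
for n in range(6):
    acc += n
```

Let's trace through this code step by step.

Initialize: acc = 0
Entering loop: for n in range(6):

After execution: acc = 15
15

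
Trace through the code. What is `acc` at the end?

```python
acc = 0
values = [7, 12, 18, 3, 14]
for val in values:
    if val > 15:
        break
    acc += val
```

Let's trace through this code step by step.

Initialize: acc = 0
Initialize: values = [7, 12, 18, 3, 14]
Entering loop: for val in values:

After execution: acc = 19
19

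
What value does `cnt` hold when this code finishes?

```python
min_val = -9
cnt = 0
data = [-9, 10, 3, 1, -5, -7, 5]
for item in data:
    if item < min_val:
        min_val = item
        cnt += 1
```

Let's trace through this code step by step.

Initialize: min_val = -9
Initialize: cnt = 0
Initialize: data = [-9, 10, 3, 1, -5, -7, 5]
Entering loop: for item in data:

After execution: cnt = 0
0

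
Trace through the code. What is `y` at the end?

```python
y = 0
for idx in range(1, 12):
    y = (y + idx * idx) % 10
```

Let's trace through this code step by step.

Initialize: y = 0
Entering loop: for idx in range(1, 12):

After execution: y = 6
6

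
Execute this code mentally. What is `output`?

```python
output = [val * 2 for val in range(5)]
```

Let's trace through this code step by step.

Initialize: output = [val * 2 for val in range(5)]

After execution: output = [0, 2, 4, 6, 8]
[0, 2, 4, 6, 8]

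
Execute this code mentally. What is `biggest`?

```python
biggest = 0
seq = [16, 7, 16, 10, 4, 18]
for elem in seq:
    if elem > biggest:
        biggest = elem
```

Let's trace through this code step by step.

Initialize: biggest = 0
Initialize: seq = [16, 7, 16, 10, 4, 18]
Entering loop: for elem in seq:

After execution: biggest = 18
18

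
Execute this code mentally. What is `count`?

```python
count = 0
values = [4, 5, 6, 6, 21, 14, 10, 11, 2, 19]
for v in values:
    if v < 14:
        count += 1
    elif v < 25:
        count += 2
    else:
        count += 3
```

Let's trace through this code step by step.

Initialize: count = 0
Initialize: values = [4, 5, 6, 6, 21, 14, 10, 11, 2, 19]
Entering loop: for v in values:

After execution: count = 13
13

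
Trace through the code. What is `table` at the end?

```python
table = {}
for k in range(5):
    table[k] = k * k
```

Let's trace through this code step by step.

Initialize: table = {}
Entering loop: for k in range(5):

After execution: table = {0: 0, 1: 1, 2: 4, 3: 9, 4: 16}
{0: 0, 1: 1, 2: 4, 3: 9, 4: 16}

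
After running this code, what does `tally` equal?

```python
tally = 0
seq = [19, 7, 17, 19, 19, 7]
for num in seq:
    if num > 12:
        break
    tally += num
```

Let's trace through this code step by step.

Initialize: tally = 0
Initialize: seq = [19, 7, 17, 19, 19, 7]
Entering loop: for num in seq:

After execution: tally = 0
0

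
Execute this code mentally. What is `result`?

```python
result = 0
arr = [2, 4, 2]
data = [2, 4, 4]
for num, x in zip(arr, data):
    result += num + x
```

Let's trace through this code step by step.

Initialize: result = 0
Initialize: arr = [2, 4, 2]
Initialize: data = [2, 4, 4]
Entering loop: for num, x in zip(arr, data):

After execution: result = 18
18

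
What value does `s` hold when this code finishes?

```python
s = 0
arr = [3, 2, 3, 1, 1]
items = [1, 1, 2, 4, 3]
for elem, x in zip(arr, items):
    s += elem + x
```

Let's trace through this code step by step.

Initialize: s = 0
Initialize: arr = [3, 2, 3, 1, 1]
Initialize: items = [1, 1, 2, 4, 3]
Entering loop: for elem, x in zip(arr, items):

After execution: s = 21
21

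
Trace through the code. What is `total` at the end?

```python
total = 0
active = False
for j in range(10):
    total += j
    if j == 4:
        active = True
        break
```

Let's trace through this code step by step.

Initialize: total = 0
Initialize: active = False
Entering loop: for j in range(10):

After execution: total = 10
10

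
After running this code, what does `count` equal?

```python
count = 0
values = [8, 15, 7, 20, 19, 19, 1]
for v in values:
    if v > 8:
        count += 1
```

Let's trace through this code step by step.

Initialize: count = 0
Initialize: values = [8, 15, 7, 20, 19, 19, 1]
Entering loop: for v in values:

After execution: count = 4
4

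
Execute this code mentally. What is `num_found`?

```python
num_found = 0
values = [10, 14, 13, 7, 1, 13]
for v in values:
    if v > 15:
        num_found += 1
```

Let's trace through this code step by step.

Initialize: num_found = 0
Initialize: values = [10, 14, 13, 7, 1, 13]
Entering loop: for v in values:

After execution: num_found = 0
0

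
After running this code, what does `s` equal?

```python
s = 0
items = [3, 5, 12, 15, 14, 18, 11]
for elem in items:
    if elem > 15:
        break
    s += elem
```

Let's trace through this code step by step.

Initialize: s = 0
Initialize: items = [3, 5, 12, 15, 14, 18, 11]
Entering loop: for elem in items:

After execution: s = 49
49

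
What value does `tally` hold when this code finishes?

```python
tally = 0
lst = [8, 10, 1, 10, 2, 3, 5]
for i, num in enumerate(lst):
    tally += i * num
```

Let's trace through this code step by step.

Initialize: tally = 0
Initialize: lst = [8, 10, 1, 10, 2, 3, 5]
Entering loop: for i, num in enumerate(lst):

After execution: tally = 95
95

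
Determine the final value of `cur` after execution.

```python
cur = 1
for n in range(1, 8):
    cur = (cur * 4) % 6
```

Let's trace through this code step by step.

Initialize: cur = 1
Entering loop: for n in range(1, 8):

After execution: cur = 4
4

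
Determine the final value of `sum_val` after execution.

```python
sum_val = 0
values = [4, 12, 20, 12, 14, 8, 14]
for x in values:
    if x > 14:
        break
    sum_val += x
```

Let's trace through this code step by step.

Initialize: sum_val = 0
Initialize: values = [4, 12, 20, 12, 14, 8, 14]
Entering loop: for x in values:

After execution: sum_val = 16
16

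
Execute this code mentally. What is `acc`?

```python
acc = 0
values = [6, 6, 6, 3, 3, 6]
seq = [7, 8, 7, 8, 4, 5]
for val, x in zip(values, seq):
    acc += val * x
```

Let's trace through this code step by step.

Initialize: acc = 0
Initialize: values = [6, 6, 6, 3, 3, 6]
Initialize: seq = [7, 8, 7, 8, 4, 5]
Entering loop: for val, x in zip(values, seq):

After execution: acc = 198
198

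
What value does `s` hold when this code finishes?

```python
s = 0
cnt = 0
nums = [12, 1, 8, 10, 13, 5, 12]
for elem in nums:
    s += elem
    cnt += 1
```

Let's trace through this code step by step.

Initialize: s = 0
Initialize: cnt = 0
Initialize: nums = [12, 1, 8, 10, 13, 5, 12]
Entering loop: for elem in nums:

After execution: s = 61
61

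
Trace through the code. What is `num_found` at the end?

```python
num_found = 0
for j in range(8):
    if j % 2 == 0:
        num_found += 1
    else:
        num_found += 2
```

Let's trace through this code step by step.

Initialize: num_found = 0
Entering loop: for j in range(8):

After execution: num_found = 12
12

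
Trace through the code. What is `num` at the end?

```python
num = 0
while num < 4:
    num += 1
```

Let's trace through this code step by step.

Initialize: num = 0
Entering loop: while num < 4:

After execution: num = 4
4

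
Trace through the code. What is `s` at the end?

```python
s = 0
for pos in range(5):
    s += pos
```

Let's trace through this code step by step.

Initialize: s = 0
Entering loop: for pos in range(5):

After execution: s = 10
10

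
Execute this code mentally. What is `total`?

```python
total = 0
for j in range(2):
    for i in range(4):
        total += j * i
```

Let's trace through this code step by step.

Initialize: total = 0
Entering loop: for j in range(2):

After execution: total = 6
6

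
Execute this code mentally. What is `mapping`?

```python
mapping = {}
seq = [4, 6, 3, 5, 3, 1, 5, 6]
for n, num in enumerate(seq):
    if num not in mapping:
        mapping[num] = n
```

Let's trace through this code step by step.

Initialize: mapping = {}
Initialize: seq = [4, 6, 3, 5, 3, 1, 5, 6]
Entering loop: for n, num in enumerate(seq):

After execution: mapping = {4: 0, 6: 1, 3: 2, 5: 3, 1: 5}
{4: 0, 6: 1, 3: 2, 5: 3, 1: 5}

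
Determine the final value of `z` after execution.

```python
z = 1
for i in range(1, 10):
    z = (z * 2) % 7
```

Let's trace through this code step by step.

Initialize: z = 1
Entering loop: for i in range(1, 10):

After execution: z = 1
1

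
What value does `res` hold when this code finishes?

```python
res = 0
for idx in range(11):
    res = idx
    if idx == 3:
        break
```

Let's trace through this code step by step.

Initialize: res = 0
Entering loop: for idx in range(11):

After execution: res = 3
3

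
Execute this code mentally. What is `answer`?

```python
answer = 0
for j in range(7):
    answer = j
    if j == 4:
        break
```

Let's trace through this code step by step.

Initialize: answer = 0
Entering loop: for j in range(7):

After execution: answer = 4
4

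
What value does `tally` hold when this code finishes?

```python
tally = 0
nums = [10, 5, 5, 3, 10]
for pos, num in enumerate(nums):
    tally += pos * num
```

Let's trace through this code step by step.

Initialize: tally = 0
Initialize: nums = [10, 5, 5, 3, 10]
Entering loop: for pos, num in enumerate(nums):

After execution: tally = 64
64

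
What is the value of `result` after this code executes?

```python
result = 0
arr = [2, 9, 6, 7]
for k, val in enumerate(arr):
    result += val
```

Let's trace through this code step by step.

Initialize: result = 0
Initialize: arr = [2, 9, 6, 7]
Entering loop: for k, val in enumerate(arr):

After execution: result = 24
24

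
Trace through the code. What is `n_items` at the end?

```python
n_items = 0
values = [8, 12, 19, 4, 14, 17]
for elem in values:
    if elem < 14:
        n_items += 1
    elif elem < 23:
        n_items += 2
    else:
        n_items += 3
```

Let's trace through this code step by step.

Initialize: n_items = 0
Initialize: values = [8, 12, 19, 4, 14, 17]
Entering loop: for elem in values:

After execution: n_items = 9
9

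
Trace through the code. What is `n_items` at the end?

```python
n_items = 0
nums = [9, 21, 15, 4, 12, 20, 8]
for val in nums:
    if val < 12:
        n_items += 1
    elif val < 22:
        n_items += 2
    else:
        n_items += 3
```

Let's trace through this code step by step.

Initialize: n_items = 0
Initialize: nums = [9, 21, 15, 4, 12, 20, 8]
Entering loop: for val in nums:

After execution: n_items = 11
11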